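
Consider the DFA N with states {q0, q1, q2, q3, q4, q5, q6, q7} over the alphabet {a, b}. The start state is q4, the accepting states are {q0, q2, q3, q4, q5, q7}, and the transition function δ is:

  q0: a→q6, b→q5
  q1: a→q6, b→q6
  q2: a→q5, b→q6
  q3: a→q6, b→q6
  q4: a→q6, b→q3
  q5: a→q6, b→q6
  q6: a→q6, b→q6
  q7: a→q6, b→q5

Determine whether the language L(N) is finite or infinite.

The useful states (reachable from q4 and able to reach an accepting state) are {q3, q4}.
Restricted to these states the transition graph has no cycle, so every accepting path has bounded length and L is finite.

finite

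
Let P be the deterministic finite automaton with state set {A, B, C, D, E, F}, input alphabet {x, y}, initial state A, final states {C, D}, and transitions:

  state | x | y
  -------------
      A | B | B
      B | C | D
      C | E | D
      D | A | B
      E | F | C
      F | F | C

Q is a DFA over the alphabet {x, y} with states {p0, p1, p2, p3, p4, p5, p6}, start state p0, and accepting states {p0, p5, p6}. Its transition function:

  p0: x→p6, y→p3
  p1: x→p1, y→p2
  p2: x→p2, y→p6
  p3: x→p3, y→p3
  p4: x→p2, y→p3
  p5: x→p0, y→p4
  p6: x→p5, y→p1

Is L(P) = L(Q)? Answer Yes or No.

No

The string xy is accepted by P but rejected by Q.
So L(P) ≠ L(Q).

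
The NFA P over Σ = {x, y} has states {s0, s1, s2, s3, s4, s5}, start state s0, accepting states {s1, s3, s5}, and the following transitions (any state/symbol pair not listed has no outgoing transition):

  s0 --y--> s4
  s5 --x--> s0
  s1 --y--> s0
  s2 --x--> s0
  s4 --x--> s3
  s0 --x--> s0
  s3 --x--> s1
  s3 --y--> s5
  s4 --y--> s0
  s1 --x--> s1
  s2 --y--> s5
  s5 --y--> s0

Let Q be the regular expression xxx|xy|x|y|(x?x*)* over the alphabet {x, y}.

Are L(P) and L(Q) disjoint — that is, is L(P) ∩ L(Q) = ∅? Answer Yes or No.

Yes

Converting the expression Q to a DFA (subset construction, then merging equivalent states) gives the minimal DFA with states {q0, q1, q2, q3, q4}, start state q0, accepting states {q0, q1, q2, q3} and transitions q0: x→q1, y→q2; q1: x→q3, y→q2; q2: x→q4, y→q4; q3: x→q3, y→q4; q4: x→q4, y→q4.
Exploring the product automaton P × Q from the start pair (s0, q0), following both machines on each input symbol, reaches 9 state pairs: (s0, q0), (s0, q1), (s4, q2), (s0, q3), (s3, q4), (s0, q4), (s4, q4), (s1, q4), (s5, q4).
P accepts in {s1, s3, s5} and Q accepts in {q0, q1, q2, q3}; no reachable pair has both components accepting, so no string drives both machines to acceptance simultaneously and L(P) ∩ L(Q) = ∅.
So no string is accepted by both, and the intersection is empty.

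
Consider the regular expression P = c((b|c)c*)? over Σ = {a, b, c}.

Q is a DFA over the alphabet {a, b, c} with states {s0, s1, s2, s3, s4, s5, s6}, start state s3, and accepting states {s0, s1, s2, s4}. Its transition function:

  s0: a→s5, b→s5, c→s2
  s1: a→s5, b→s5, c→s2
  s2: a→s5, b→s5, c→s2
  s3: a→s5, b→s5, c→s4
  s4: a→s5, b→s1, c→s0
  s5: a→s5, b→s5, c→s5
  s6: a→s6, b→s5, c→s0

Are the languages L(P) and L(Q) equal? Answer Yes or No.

Converting the expression P to a DFA (subset construction, then merging equivalent states) gives the minimal DFA with states {p0, p1, p2, p3}, start state p0, accepting states {p2, p3} and transitions p0: a→p1, b→p1, c→p2; p1: a→p1, b→p1, c→p1; p2: a→p1, b→p3, c→p3; p3: a→p1, b→p1, c→p3.
Exploring the product automaton P × Q from the start pair (p0, s3), following both machines on each input symbol, reaches 6 state pairs: (p0, s3), (p1, s5), (p2, s4), (p3, s1), (p3, s0), (p3, s2).
P accepts in {p2, p3} and Q accepts in {s0, s1, s2, s4}. In every reachable pair the two components are either both accepting — (p2, s4), (p3, s1), (p3, s0), (p3, s2) — or both non-accepting, so no string is accepted by exactly one of the machines: L(P) \ L(Q) and L(Q) \ L(P) are both empty.
Hence every string is accepted by P iff it is accepted by Q, and the two languages coincide.

Yes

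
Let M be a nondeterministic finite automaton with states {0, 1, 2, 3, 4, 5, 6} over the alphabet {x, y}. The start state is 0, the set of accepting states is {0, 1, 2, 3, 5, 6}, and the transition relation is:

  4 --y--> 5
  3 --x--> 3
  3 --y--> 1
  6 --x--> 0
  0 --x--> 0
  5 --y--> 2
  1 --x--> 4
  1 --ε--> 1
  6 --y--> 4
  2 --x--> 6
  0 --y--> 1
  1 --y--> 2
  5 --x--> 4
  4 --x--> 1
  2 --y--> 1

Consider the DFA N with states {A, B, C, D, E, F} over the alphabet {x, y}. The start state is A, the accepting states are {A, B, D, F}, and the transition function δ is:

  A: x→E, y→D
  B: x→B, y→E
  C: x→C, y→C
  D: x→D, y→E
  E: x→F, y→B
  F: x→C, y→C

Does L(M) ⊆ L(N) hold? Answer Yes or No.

The string x is in L(M) but not in L(N).
So L(M) ⊄ L(N).

No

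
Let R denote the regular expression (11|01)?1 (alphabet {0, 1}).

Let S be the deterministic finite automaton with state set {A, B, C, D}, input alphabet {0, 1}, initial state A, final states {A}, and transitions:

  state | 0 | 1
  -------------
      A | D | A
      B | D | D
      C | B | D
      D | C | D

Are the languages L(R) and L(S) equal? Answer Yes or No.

No

The string 011 is accepted by R but rejected by S.
So L(R) ≠ L(S).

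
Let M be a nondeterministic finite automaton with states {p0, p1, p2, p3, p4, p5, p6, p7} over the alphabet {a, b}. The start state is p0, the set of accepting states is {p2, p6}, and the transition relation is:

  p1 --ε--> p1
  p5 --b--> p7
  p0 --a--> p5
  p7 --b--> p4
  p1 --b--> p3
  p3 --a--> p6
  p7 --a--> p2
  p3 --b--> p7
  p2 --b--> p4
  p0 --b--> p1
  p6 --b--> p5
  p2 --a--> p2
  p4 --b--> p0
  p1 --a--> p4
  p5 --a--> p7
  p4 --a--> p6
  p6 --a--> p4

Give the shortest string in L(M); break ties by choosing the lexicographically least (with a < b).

A breadth-first search from p0 reaches an accepting state first via the path p0 → p5 → p7 → p2 on input aaa.
No string of length < 3 is accepted (BFS exhausts all shorter strings without reaching an accepting state), and aaa is the lexicographically least accepting string of length 3.

aaa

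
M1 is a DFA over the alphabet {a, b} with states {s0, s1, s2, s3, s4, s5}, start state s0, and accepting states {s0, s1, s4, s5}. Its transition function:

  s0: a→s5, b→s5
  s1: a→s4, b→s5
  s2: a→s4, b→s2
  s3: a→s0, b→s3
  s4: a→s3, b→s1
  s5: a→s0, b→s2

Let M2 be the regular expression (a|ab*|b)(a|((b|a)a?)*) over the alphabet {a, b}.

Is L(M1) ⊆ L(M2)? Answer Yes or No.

The empty string ε is in L(M1) but not in L(M2).
So L(M1) ⊄ L(M2).

No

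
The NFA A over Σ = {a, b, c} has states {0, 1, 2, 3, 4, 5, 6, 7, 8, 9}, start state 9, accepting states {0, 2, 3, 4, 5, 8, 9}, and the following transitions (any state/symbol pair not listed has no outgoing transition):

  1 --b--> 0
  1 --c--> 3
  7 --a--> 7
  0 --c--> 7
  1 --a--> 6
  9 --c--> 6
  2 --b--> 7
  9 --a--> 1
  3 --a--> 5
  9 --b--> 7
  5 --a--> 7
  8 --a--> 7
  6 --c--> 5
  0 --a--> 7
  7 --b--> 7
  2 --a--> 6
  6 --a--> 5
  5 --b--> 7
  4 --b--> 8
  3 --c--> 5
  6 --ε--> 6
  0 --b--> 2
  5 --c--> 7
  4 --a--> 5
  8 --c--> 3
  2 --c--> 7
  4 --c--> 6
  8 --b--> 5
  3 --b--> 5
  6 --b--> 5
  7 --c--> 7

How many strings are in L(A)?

The useful subgraph on states {0, 1, 2, 3, 5, 6, 9} is acyclic, so L(A) is finite; the longest accepting path visits 6 useful states, giving maximum string length 5.
Counting accepting paths from 9 by length: 1 of length 0, 5 of length 2, 7 of length 3, 3 of length 5. Total 16.

16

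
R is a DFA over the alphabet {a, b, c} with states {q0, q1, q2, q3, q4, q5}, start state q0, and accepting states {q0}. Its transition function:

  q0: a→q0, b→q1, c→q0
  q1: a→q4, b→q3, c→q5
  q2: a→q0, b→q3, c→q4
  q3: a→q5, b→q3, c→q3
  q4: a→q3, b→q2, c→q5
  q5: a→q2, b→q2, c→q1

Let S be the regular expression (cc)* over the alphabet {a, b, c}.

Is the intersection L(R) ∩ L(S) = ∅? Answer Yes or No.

No

The empty string ε is accepted by both R and S.
Hence L(R) ∩ L(S) ≠ ∅.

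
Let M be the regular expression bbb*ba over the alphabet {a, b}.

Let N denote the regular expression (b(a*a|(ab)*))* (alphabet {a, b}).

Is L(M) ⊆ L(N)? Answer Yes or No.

Converting the expression M to a DFA (subset construction, then merging equivalent states) gives the minimal DFA with states {m0, m1, m2, m3, m4, m5}, start state m0, accepting states {m5} and transitions m0: a→m1, b→m2; m1: a→m1, b→m1; m2: a→m1, b→m3; m3: a→m1, b→m4; m4: a→m5, b→m4; m5: a→m1, b→m1.
Converting the expression N to a DFA (subset construction, then merging equivalent states) gives the minimal DFA with states {n0, n1, n2}, start state n0, accepting states {n0, n2} and transitions n0: a→n1, b→n2; n1: a→n1, b→n1; n2: a→n2, b→n2.
Exploring the product automaton M × N from the start pair (m0, n0), following both machines on each input symbol, reaches 7 state pairs: (m0, n0), (m1, n1), (m2, n2), (m1, n2), (m3, n2), (m4, n2), (m5, n2).
M accepts in {m5} and N accepts in {n0, n2}. The reachable pairs whose M-component is accepting are (m5, n2); in each of them the N-component is accepting too, so the product for L(M) \ L(N) (M-component accepting, N-component rejecting) has no reachable accepting pair and the difference is empty.
Hence every string in L(M) is also in L(N).

Yes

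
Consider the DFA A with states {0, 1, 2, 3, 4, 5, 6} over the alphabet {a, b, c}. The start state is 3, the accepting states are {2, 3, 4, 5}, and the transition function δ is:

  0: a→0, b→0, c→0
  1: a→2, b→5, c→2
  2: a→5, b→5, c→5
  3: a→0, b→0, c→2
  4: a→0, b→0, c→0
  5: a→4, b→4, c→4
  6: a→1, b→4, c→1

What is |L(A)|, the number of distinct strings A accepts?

The useful subgraph on states {2, 3, 4, 5} is acyclic, so L(A) is finite; the longest accepting path visits 4 useful states, giving maximum string length 3.
Counting accepting paths from 3 by length: 1 of length 0, 1 of length 1, 3 of length 2, 9 of length 3. Total 14.

14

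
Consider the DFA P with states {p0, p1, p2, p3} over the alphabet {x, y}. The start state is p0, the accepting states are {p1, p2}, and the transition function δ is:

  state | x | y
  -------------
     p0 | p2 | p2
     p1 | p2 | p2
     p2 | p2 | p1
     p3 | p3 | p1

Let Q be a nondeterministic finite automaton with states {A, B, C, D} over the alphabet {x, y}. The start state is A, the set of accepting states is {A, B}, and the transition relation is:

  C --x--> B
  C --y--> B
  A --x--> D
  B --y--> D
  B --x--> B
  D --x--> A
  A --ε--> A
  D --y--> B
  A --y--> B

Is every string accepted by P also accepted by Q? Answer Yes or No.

The string x is in L(P) but not in L(Q).
So L(P) ⊄ L(Q).

No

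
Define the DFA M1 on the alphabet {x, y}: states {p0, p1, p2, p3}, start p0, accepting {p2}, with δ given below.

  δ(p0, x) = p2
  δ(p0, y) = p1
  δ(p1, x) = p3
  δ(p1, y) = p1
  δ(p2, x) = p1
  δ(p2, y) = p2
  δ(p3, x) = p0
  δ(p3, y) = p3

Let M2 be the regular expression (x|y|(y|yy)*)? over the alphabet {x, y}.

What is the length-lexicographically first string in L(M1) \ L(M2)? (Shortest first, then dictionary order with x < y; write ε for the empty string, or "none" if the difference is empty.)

xy

The string xy is accepted by M1 but not by M2.
No shorter string lies in the difference, and xy is the lexicographically first length-2 string in L(M1) \ L(M2).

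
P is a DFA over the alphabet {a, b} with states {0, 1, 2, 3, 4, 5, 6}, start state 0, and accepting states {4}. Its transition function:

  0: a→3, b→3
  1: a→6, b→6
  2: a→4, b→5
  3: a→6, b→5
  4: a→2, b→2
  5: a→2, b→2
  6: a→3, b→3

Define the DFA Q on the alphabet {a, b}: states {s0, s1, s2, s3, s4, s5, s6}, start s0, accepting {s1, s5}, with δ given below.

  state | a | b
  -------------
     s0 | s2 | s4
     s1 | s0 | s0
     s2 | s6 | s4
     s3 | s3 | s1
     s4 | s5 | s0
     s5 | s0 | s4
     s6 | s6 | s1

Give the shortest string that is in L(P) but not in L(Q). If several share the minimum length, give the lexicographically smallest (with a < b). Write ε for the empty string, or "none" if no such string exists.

The string abaa is accepted by P but not by Q.
No shorter string lies in the difference, and abaa is the lexicographically first length-4 string in L(P) \ L(Q).

abaa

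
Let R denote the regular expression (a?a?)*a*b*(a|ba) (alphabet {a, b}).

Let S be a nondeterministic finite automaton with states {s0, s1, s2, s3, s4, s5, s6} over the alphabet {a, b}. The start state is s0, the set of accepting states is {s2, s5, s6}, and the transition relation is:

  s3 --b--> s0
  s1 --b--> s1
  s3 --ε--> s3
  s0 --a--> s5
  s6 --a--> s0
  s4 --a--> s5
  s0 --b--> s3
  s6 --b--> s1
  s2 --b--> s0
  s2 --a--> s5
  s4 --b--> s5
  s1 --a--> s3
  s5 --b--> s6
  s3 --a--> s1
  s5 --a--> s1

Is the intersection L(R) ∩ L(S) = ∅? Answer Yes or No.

No

The string a is accepted by both R and S.
Hence L(R) ∩ L(S) ≠ ∅.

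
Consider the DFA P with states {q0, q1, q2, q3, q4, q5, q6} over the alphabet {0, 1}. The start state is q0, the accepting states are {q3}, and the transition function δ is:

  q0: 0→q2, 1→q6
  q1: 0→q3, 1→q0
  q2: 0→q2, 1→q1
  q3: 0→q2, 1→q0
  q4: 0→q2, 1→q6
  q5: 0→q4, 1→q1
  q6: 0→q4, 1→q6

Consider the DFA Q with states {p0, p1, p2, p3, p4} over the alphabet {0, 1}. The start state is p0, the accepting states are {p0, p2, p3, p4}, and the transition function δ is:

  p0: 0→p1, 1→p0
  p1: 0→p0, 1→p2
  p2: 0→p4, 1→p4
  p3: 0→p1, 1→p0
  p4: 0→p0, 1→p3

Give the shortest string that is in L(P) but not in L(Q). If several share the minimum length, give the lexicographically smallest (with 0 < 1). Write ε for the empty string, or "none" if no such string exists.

0010

The string 0010 is accepted by P but not by Q.
No shorter string lies in the difference, and 0010 is the lexicographically first length-4 string in L(P) \ L(Q).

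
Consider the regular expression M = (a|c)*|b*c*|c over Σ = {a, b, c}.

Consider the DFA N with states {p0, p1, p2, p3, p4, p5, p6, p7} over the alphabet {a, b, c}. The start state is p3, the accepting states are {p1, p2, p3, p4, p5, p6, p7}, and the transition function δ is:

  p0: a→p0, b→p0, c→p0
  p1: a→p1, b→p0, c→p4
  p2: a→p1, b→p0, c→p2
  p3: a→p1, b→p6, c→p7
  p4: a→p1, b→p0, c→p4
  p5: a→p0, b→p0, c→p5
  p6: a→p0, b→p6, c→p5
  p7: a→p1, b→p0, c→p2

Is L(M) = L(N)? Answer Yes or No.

Converting the expression M to a DFA (subset construction, then merging equivalent states) gives the minimal DFA with states {m0, m1, m2, m3, m4}, start state m0, accepting states {m0, m1, m2, m4} and transitions m0: a→m1, b→m2, c→m1; m1: a→m1, b→m3, c→m1; m2: a→m3, b→m2, c→m4; m3: a→m3, b→m3, c→m3; m4: a→m3, b→m3, c→m4.
Exploring the product automaton M × N from the start pair (m0, p3), following both machines on each input symbol, reaches 8 state pairs: (m0, p3), (m1, p1), (m2, p6), (m1, p7), (m3, p0), (m1, p4), (m4, p5), (m1, p2).
M accepts in {m0, m1, m2, m4} and N accepts in {p1, p2, p3, p4, p5, p6, p7}. In every reachable pair the two components are either both accepting — (m0, p3), (m1, p1), (m2, p6), (m1, p7), (m1, p4), (m4, p5), (m1, p2) — or both non-accepting, so no string is accepted by exactly one of the machines: L(M) \ L(N) and L(N) \ L(M) are both empty.
Hence every string is accepted by M iff it is accepted by N, and the two languages coincide.

Yes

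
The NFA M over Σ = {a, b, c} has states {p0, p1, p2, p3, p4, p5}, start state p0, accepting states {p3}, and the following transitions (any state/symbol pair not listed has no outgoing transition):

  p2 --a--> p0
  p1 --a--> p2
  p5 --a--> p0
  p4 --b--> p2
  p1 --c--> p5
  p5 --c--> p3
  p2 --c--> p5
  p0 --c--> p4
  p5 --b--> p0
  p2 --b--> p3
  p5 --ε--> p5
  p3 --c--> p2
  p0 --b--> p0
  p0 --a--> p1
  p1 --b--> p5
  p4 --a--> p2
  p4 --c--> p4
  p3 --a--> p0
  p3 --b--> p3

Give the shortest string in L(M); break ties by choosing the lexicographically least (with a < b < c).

aab

A breadth-first search from p0 reaches an accepting state first via the path p0 → p1 → p2 → p3 on input aab.
No string of length < 3 is accepted (BFS exhausts all shorter strings without reaching an accepting state), and aab is the lexicographically least accepting string of length 3.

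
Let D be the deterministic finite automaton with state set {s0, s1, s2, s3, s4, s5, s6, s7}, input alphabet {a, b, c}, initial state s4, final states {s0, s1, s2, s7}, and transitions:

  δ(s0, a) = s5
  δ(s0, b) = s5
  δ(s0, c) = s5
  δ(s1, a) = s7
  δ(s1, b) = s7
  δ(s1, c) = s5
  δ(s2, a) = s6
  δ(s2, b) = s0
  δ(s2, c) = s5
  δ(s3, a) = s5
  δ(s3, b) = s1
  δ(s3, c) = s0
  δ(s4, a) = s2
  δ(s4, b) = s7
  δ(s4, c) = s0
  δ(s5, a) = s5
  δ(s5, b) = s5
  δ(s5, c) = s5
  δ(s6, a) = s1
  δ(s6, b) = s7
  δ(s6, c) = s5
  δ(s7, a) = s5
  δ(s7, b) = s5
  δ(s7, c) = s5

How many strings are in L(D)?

The useful subgraph on states {s0, s1, s2, s4, s6, s7} is acyclic, so L(D) is finite; the longest accepting path visits 5 useful states, giving maximum string length 4.
Counting accepting paths from s4 by length: 3 of length 1, 1 of length 2, 2 of length 3, 2 of length 4. Total 8.

8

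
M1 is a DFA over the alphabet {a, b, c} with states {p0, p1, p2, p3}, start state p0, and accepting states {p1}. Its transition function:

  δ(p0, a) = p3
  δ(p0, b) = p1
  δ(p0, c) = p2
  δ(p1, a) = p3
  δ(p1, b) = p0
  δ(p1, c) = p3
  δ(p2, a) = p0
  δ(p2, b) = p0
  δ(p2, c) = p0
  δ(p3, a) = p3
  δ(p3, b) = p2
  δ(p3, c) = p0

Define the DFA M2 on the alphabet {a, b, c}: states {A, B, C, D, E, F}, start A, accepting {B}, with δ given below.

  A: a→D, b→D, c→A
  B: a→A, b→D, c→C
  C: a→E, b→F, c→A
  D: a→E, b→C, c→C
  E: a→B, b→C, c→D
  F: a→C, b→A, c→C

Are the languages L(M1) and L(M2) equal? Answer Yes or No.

No

The string b is accepted by M1 but rejected by M2.
So L(M1) ≠ L(M2).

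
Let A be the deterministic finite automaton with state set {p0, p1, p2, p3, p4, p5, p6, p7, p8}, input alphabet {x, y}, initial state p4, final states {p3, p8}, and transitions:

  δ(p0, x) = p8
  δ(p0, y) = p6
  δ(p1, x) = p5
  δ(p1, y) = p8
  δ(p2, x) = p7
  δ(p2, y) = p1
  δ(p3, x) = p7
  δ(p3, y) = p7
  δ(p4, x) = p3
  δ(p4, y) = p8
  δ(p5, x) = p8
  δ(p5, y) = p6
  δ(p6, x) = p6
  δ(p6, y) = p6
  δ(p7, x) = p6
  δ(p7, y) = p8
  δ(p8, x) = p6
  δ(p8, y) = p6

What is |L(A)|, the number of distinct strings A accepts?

4

The useful subgraph on states {p3, p4, p7, p8} is acyclic, so L(A) is finite; the longest accepting path visits 4 useful states, giving maximum string length 3.
Counting accepting paths from p4 by length: 2 of length 1, 2 of length 3. Total 4.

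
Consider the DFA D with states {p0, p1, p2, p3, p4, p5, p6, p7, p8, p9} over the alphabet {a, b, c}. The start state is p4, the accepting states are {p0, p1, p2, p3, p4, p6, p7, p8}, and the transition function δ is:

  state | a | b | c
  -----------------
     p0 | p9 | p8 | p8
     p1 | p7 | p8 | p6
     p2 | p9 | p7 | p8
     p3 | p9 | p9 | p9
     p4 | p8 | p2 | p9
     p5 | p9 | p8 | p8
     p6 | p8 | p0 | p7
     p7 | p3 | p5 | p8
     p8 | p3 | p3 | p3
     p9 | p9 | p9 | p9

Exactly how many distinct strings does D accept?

The useful subgraph on states {p2, p3, p4, p5, p7, p8} is acyclic, so L(D) is finite; the longest accepting path visits 6 useful states, giving maximum string length 5.
Counting accepting paths from p4 by length: 1 of length 0, 2 of length 1, 5 of length 2, 5 of length 3, 5 of length 4, 6 of length 5. Total 24.

24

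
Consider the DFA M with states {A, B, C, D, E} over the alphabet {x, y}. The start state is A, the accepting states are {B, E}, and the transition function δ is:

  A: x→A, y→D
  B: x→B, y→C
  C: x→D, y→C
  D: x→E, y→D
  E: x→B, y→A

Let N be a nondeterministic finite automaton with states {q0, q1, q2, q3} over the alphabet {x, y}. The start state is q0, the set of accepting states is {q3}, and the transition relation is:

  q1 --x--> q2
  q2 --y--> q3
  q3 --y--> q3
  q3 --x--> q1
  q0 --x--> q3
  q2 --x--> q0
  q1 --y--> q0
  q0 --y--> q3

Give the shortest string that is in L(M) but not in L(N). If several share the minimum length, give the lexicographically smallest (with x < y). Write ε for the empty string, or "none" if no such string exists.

The string yx is accepted by M but not by N.
No shorter string lies in the difference, and yx is the lexicographically first length-2 string in L(M) \ L(N).

yx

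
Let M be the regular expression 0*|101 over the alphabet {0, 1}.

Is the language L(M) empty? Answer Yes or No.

No

The empty string ε matches the expression, so it belongs to L(M).
Since L(M) contains at least one string, it is not empty.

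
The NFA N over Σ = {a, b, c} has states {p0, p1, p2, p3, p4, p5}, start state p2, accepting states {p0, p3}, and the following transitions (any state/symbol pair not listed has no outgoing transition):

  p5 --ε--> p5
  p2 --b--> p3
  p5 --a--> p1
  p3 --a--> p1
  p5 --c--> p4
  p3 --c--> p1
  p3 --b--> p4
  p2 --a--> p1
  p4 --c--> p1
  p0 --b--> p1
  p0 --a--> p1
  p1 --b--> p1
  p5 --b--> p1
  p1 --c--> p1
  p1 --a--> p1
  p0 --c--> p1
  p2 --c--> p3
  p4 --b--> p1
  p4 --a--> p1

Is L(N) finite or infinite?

finite

The useful states (reachable from p2 and able to reach an accepting state) are {p2, p3}.
Restricted to these states the transition graph has no cycle, so every accepting path has bounded length and L is finite.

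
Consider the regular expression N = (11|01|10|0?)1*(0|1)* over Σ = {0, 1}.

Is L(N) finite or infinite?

The expression contains a Kleene star applied to a subexpression that matches at least one nonempty string, so it matches strings of unbounded length.
Hence L(N) is infinite.

infinite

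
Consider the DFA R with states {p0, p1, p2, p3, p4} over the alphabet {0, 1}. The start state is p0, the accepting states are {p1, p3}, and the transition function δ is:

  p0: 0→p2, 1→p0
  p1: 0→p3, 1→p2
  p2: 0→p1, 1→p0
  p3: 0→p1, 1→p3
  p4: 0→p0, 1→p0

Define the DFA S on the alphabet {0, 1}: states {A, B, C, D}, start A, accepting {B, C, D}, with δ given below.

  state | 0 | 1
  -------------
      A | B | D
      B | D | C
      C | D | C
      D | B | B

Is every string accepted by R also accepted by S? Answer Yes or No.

Exploring the product automaton R × S from the start pair (p0, A), following both machines on each input symbol, reaches 12 state pairs: (p0, A), (p2, B), (p0, D), (p1, D), (p0, C), (p0, B), (p3, B), (p2, D), (p3, C), (p1, B), (p3, D), (p2, C).
R accepts in {p1, p3} and S accepts in {B, C, D}. The reachable pairs whose R-component is accepting are (p1, D), (p3, B), (p3, C), (p1, B), (p3, D); in each of them the S-component is accepting too, so the product for L(R) \ L(S) (R-component accepting, S-component rejecting) has no reachable accepting pair and the difference is empty.
Hence every string in L(R) is also in L(S).

Yes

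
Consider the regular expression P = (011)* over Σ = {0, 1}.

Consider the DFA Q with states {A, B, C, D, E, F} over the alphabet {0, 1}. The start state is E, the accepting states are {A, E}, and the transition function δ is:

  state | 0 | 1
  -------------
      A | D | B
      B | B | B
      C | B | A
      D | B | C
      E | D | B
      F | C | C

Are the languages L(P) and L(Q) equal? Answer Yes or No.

Yes

Converting the expression P to a DFA (subset construction, then merging equivalent states) gives the minimal DFA with states {p0, p1, p2, p3}, start state p0, accepting states {p0} and transitions p0: 0→p1, 1→p2; p1: 0→p2, 1→p3; p2: 0→p2, 1→p2; p3: 0→p2, 1→p0.
Exploring the product automaton P × Q from the start pair (p0, E), following both machines on each input symbol, reaches 5 state pairs: (p0, E), (p1, D), (p2, B), (p3, C), (p0, A).
P accepts in {p0} and Q accepts in {A, E}. In every reachable pair the two components are either both accepting — (p0, E), (p0, A) — or both non-accepting, so no string is accepted by exactly one of the machines: L(P) \ L(Q) and L(Q) \ L(P) are both empty.
Hence every string is accepted by P iff it is accepted by Q, and the two languages coincide.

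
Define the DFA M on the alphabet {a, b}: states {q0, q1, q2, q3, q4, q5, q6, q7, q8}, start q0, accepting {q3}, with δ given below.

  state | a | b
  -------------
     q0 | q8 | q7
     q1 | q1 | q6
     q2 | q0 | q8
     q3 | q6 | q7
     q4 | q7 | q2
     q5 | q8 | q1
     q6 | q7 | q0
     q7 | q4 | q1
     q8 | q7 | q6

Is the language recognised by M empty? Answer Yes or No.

The states reachable from the start state are {q0, q1, q2, q4, q6, q7, q8}.
None of the accepting states {q3} is reachable, so no string is accepted and L(M) = ∅.

Yes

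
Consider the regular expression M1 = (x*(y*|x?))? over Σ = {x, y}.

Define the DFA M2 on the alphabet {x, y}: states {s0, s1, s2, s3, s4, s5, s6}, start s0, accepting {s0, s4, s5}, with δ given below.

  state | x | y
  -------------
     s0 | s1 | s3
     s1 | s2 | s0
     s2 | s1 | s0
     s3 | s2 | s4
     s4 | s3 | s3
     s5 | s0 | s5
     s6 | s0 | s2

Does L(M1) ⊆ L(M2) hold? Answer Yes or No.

The string x is in L(M1) but not in L(M2).
So L(M1) ⊄ L(M2).

No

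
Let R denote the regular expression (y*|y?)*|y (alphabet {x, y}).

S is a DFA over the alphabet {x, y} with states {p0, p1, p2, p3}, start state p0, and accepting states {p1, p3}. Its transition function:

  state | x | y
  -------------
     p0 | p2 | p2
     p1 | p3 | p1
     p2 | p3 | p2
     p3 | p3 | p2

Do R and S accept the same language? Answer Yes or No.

The empty string ε is accepted by R but rejected by S.
So L(R) ≠ L(S).

No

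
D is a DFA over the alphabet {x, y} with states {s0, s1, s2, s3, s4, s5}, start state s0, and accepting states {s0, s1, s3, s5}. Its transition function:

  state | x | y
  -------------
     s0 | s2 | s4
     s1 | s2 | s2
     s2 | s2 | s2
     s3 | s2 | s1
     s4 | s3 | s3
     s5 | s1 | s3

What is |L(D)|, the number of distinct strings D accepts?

5

The useful subgraph on states {s0, s1, s3, s4} is acyclic, so L(D) is finite; the longest accepting path visits 4 useful states, giving maximum string length 3.
Counting accepting paths from s0 by length: 1 of length 0, 2 of length 2, 2 of length 3. Total 5.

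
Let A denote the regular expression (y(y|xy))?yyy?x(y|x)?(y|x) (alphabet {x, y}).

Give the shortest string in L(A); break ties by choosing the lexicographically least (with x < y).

yyxx

By inspection of the expression, no string of length less than 4 matches, and yyxx is the lexicographically first match of length 4.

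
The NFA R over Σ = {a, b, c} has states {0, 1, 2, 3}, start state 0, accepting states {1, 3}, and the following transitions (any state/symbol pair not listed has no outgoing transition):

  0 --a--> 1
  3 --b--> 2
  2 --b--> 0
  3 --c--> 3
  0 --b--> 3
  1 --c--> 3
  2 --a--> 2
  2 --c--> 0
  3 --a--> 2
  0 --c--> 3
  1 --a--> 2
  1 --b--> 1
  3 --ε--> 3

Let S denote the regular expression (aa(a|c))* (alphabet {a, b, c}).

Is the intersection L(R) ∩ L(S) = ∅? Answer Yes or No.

Yes

Converting the expression S to a DFA (subset construction, then merging equivalent states) gives the minimal DFA with states {s0, s1, s2, s3}, start state s0, accepting states {s0} and transitions s0: a→s1, b→s2, c→s2; s1: a→s3, b→s2, c→s2; s2: a→s2, b→s2, c→s2; s3: a→s0, b→s2, c→s0.
Exploring the product automaton R × S from the start pair (0, s0), following both machines on each input symbol, reaches 9 state pairs: (0, s0), (1, s1), (3, s2), (2, s3), (1, s2), (2, s2), (2, s0), (0, s2), (2, s1).
R accepts in {1, 3} and S accepts in {s0}; no reachable pair has both components accepting, so no string drives both machines to acceptance simultaneously and L(R) ∩ L(S) = ∅.
So no string is accepted by both, and the intersection is empty.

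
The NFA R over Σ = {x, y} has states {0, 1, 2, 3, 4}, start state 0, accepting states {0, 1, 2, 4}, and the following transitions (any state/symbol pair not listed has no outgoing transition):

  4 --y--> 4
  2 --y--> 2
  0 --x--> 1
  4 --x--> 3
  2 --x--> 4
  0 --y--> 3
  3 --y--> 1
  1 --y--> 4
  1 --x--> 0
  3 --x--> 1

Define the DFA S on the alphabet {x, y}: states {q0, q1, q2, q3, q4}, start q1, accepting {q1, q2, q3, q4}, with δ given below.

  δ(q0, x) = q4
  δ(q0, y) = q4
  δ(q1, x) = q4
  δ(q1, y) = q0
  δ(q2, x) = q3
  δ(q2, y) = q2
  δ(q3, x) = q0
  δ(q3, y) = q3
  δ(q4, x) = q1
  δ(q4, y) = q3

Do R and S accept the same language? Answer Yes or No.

Yes

Exploring the product automaton R × S from the start pair (0, q1), following both machines on each input symbol, reaches 4 state pairs: (0, q1), (1, q4), (3, q0), (4, q3).
R accepts in {0, 1, 2, 4} and S accepts in {q1, q2, q3, q4}. In every reachable pair the two components are either both accepting — (0, q1), (1, q4), (4, q3) — or both non-accepting, so no string is accepted by exactly one of the machines: L(R) \ L(S) and L(S) \ L(R) are both empty.
Hence every string is accepted by R iff it is accepted by S, and the two languages coincide.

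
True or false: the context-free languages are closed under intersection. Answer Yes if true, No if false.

No

{aⁿbⁿcᵐ : m,n≥0} and {aᵐbⁿcⁿ : m,n≥0} are both context-free, but their intersection {aⁿbⁿcⁿ : n≥0} is not (pumping lemma).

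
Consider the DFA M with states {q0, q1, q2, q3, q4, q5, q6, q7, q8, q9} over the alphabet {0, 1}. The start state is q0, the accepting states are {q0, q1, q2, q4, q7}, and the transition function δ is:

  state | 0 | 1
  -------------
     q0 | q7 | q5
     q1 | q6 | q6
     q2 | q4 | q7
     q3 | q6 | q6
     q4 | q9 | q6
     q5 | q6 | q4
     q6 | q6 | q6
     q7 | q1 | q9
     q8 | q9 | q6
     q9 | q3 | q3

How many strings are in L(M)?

4

The useful subgraph on states {q0, q1, q4, q5, q7} is acyclic, so L(M) is finite; the longest accepting path visits 3 useful states, giving maximum string length 2.
Counting accepting paths from q0 by length: 1 of length 0, 1 of length 1, 2 of length 2. Total 4.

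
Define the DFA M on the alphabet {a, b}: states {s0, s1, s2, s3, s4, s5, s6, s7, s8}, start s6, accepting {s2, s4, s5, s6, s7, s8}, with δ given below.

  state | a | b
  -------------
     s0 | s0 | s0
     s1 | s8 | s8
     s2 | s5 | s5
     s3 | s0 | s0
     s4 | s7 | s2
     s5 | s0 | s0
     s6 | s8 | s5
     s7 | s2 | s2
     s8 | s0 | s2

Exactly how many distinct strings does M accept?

6

The useful subgraph on states {s2, s5, s6, s8} is acyclic, so L(M) is finite; the longest accepting path visits 4 useful states, giving maximum string length 3.
Counting accepting paths from s6 by length: 1 of length 0, 2 of length 1, 1 of length 2, 2 of length 3. Total 6.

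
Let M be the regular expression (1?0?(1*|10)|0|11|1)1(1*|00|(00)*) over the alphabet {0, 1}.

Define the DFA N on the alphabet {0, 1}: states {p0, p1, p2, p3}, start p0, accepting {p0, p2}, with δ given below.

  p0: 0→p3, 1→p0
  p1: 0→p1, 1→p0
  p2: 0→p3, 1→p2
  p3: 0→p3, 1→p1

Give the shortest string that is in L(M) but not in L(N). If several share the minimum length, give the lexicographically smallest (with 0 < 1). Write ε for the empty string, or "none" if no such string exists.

The string 01 is accepted by M but not by N.
No shorter string lies in the difference, and 01 is the lexicographically first length-2 string in L(M) \ L(N).

01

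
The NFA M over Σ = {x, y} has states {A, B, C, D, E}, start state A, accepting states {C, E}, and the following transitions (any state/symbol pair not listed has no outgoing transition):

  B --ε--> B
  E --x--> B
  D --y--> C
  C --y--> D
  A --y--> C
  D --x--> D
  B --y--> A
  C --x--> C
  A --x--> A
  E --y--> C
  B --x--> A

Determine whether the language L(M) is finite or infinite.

infinite

State A is reachable from the start and can reach an accepting state, and it lies on the cycle A → A.
Traversing that cycle any number of times yields accepted strings of unbounded length, so the language is infinite.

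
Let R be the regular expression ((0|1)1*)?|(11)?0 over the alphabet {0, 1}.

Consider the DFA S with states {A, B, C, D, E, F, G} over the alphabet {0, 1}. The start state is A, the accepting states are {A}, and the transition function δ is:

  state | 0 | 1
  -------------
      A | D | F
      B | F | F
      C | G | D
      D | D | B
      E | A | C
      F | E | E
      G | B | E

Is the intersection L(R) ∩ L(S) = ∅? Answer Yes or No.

No

The empty string ε is accepted by both R and S.
Hence L(R) ∩ L(S) ≠ ∅.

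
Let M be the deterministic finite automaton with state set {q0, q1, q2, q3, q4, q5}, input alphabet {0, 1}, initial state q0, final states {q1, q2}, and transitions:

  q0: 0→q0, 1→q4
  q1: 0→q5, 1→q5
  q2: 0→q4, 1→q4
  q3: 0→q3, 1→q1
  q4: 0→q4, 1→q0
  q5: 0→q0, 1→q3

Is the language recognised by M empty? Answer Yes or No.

The states reachable from the start state are {q0, q4}.
None of the accepting states {q1, q2} is reachable, so no string is accepted and L(M) = ∅.

Yes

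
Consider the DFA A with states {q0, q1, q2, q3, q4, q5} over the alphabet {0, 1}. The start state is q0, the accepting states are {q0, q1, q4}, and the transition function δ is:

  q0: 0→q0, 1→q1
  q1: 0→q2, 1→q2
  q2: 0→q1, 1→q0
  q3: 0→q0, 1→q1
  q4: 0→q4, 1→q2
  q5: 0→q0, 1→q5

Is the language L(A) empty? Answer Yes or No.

No

The empty string ε is accepted: the run q0 ends in the accepting state q0.
Since at least one string is accepted, L(A) is not empty.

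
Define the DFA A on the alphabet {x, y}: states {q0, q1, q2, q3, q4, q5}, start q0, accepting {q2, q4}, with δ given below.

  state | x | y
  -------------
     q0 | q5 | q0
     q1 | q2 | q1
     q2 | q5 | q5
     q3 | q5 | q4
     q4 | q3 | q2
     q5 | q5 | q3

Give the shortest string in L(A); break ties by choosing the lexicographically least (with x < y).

A breadth-first search from q0 reaches an accepting state first via the path q0 → q5 → q3 → q4 on input xyy.
No string of length < 3 is accepted (BFS exhausts all shorter strings without reaching an accepting state), and xyy is the lexicographically least accepting string of length 3.

xyy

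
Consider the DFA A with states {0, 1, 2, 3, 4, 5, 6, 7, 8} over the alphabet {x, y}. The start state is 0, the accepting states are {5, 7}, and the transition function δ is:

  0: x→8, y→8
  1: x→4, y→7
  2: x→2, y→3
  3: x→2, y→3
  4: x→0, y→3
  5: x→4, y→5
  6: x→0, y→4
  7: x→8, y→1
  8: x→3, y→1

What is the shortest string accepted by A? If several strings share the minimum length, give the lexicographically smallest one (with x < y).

xyy

A breadth-first search from 0 reaches an accepting state first via the path 0 → 8 → 1 → 7 on input xyy.
No string of length < 3 is accepted (BFS exhausts all shorter strings without reaching an accepting state), and xyy is the lexicographically least accepting string of length 3.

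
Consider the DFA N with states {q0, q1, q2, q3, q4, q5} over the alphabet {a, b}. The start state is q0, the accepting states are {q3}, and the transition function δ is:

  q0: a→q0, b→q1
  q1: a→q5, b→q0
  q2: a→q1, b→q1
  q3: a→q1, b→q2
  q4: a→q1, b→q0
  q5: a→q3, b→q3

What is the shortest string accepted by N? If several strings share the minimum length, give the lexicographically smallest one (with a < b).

A breadth-first search from q0 reaches an accepting state first via the path q0 → q1 → q5 → q3 on input baa.
No string of length < 3 is accepted (BFS exhausts all shorter strings without reaching an accepting state), and baa is the lexicographically least accepting string of length 3.

baa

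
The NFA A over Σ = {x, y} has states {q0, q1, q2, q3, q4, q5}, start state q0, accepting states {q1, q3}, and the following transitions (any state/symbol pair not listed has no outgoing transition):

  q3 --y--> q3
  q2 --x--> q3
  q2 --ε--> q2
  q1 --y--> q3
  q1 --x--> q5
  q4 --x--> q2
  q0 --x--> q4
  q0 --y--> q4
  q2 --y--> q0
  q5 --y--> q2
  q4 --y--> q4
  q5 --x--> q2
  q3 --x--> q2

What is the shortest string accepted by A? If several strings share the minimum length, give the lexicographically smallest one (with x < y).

A breadth-first search from q0 reaches an accepting state first via the path q0 → q4 → q2 → q3 on input xxx.
No string of length < 3 is accepted (BFS exhausts all shorter strings without reaching an accepting state), and xxx is the lexicographically least accepting string of length 3.

xxx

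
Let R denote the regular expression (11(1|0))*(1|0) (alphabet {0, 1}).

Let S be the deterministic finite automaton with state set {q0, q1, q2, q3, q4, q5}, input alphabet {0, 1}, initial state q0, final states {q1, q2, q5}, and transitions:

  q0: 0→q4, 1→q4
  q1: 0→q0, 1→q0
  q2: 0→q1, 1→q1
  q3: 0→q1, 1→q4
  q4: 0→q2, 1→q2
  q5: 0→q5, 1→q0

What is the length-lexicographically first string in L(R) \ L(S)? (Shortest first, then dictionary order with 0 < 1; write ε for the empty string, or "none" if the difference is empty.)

The string 0 is accepted by R but not by S.
No shorter string lies in the difference, and 0 is the lexicographically first length-1 string in L(R) \ L(S).

0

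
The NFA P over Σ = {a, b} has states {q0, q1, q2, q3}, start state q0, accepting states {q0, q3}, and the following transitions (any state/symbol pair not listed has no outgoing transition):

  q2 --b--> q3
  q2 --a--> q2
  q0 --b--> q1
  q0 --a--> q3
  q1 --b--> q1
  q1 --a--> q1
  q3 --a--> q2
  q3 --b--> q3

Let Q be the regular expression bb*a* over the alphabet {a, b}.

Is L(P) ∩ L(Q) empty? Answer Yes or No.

Yes

Converting the expression Q to a DFA (subset construction, then merging equivalent states) gives the minimal DFA with states {r0, r1, r2, r3}, start state r0, accepting states {r2, r3} and transitions r0: a→r1, b→r2; r1: a→r1, b→r1; r2: a→r3, b→r2; r3: a→r3, b→r1.
Exploring the product automaton P × Q from the start pair (q0, r0), following both machines on each input symbol, reaches 6 state pairs: (q0, r0), (q3, r1), (q1, r2), (q2, r1), (q1, r3), (q1, r1).
P accepts in {q0, q3} and Q accepts in {r2, r3}; no reachable pair has both components accepting, so no string drives both machines to acceptance simultaneously and L(P) ∩ L(Q) = ∅.
So no string is accepted by both, and the intersection is empty.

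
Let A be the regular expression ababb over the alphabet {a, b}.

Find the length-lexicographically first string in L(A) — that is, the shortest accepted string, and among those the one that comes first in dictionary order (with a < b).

ababb

By inspection of the expression, no string of length less than 5 matches, and ababb is the lexicographically first match of length 5.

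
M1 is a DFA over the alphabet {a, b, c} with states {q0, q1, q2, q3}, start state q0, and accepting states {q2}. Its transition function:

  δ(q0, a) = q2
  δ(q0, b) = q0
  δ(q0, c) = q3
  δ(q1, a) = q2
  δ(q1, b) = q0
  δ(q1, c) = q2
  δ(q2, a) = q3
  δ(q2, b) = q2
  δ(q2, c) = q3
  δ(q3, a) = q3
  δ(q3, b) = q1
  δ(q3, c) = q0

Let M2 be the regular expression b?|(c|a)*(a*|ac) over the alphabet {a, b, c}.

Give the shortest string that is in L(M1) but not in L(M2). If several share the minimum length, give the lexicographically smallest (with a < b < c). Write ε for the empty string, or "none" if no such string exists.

The string ab is accepted by M1 but not by M2.
No shorter string lies in the difference, and ab is the lexicographically first length-2 string in L(M1) \ L(M2).

ab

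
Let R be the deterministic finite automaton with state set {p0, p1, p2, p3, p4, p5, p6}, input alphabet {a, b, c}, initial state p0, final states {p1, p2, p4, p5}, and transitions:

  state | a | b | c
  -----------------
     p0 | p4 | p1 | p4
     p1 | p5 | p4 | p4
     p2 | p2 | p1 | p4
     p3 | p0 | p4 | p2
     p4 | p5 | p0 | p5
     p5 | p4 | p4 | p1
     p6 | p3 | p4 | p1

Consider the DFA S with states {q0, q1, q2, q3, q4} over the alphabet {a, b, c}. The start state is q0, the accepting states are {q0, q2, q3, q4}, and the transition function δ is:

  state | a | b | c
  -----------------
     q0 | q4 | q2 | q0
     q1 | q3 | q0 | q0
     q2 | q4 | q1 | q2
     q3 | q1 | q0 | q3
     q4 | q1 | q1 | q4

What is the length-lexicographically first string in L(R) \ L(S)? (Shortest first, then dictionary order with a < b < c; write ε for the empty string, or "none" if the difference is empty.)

The string aa is accepted by R but not by S.
No shorter string lies in the difference, and aa is the lexicographically first length-2 string in L(R) \ L(S).

aa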